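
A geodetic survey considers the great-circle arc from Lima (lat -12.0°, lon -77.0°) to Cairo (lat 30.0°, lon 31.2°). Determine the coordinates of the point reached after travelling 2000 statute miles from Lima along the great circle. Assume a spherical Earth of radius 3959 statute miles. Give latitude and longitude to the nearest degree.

≈ lat 2°, lon -52°

The haversine formula gives a central angle δ ≈ 1.948 rad (111.6°) between the endpoints. The total great-circle distance is δ·R ≈ 1.948 × 3959 ≈ 7713 mi, so the target fraction is f = 2000/7713 ≈ 0.259.
Interpolate at f ≈ 0.259 with slerp weights a = sin((1−f)δ)/sin δ ≈ 1.067, b = sin(fδ)/sin δ ≈ 0.521.
p = a·p₁ + b·p₂ ≈ (0.620, -0.783, 0.038); φ = arcsin(p_z) ≈ 2.20°, λ = atan2(p_y, p_x) ≈ -51.62°.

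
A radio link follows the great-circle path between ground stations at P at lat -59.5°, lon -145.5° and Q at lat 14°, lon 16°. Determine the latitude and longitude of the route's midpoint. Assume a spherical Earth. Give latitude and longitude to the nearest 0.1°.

≈ lat -50.3°, lon -2.2°

Convert each endpoint to a unit vector on the sphere (x = cos φ cos λ, y = cos φ sin λ, z = sin φ).
The central angle between the endpoints is δ = arccos(p₁·p₂) ≈ 2.312 rad (132.5°).
Interpolate at f = 1/2 with slerp weights a = sin((1−f)δ)/sin δ ≈ 1.241, b = sin(fδ)/sin δ ≈ 1.241.
p = a·p₁ + b·p₂ ≈ (0.639, -0.025, -0.769); φ = arcsin(p_z) ≈ -50.28°, λ = atan2(p_y, p_x) ≈ -2.23°.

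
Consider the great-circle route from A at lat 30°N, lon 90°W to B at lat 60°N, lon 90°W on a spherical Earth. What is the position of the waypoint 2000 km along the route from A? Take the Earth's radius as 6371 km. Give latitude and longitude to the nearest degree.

From cos δ = sin φ₁ sin φ₂ + cos φ₁ cos φ₂ cos Δλ, the central angle is δ ≈ 0.524 rad (30.0°). The total great-circle distance is δ·R ≈ 0.524 × 6371 ≈ 3336 km, so the target fraction is f = 2000/3336 ≈ 0.600.
Interpolate at f ≈ 0.600 with slerp weights a = sin((1−f)δ)/sin δ ≈ 0.416, b = sin(fδ)/sin δ ≈ 0.618.
p = a·p₁ + b·p₂ ≈ (0.000, -0.669, 0.743); φ = arcsin(p_z) ≈ 47.99°, λ = atan2(p_y, p_x) ≈ -90.00°.

≈ lat 48°N, lon 90°W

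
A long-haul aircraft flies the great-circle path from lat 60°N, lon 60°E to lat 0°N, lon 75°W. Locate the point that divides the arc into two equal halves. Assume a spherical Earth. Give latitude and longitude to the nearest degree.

≈ lat 50°N, lon 46°W

Convert each endpoint to a unit vector on the sphere (x = cos φ cos λ, y = cos φ sin λ, z = sin φ).
The central angle between the endpoints is δ = arccos(p₁·p₂) ≈ 1.932 rad (110.7°).
Interpolate at f = 1/2 with slerp weights a = sin((1−f)δ)/sin δ ≈ 0.879, b = sin(fδ)/sin δ ≈ 0.879.
p = a·p₁ + b·p₂ ≈ (0.447, -0.469, 0.762); φ = arcsin(p_z) ≈ 49.61°, λ = atan2(p_y, p_x) ≈ -46.32°.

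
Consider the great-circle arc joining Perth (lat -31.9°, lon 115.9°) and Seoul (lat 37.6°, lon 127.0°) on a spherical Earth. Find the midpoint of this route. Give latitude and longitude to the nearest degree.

The haversine formula gives a central angle δ ≈ 1.226 rad (70.3°) between the endpoints.
Interpolate at f = 1/2 with slerp weights a = sin((1−f)δ)/sin δ ≈ 0.611, b = sin(fδ)/sin δ ≈ 0.611.
p = a·p₁ + b·p₂ ≈ (-0.518, 0.854, 0.050); φ = arcsin(p_z) ≈ 2.86°, λ = atan2(p_y, p_x) ≈ 121.26°.

≈ lat 3°, lon 121°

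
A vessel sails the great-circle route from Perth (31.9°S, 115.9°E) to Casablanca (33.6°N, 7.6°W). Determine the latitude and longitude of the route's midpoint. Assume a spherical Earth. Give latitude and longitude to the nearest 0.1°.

Convert each endpoint to a unit vector on the sphere (x = cos φ cos λ, y = cos φ sin λ, z = sin φ).
The central angle between the endpoints is δ = arccos(p₁·p₂) ≈ 2.322 rad (133.1°).
Interpolate at f = 1/2 with slerp weights a = sin((1−f)δ)/sin δ ≈ 1.255, b = sin(fδ)/sin δ ≈ 1.255.
p = a·p₁ + b·p₂ ≈ (0.571, 0.820, 0.031); φ = arcsin(p_z) ≈ 1.80°, λ = atan2(p_y, p_x) ≈ 55.17°.

≈ 1.8°N, 55.2°E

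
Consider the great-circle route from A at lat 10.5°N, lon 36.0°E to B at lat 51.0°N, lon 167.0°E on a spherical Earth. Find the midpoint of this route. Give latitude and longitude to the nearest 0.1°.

From cos δ = sin φ₁ sin φ₂ + cos φ₁ cos φ₂ cos Δλ, the central angle is δ ≈ 1.838 rad (105.3°).
Interpolate at f = 1/2 with slerp weights a = sin((1−f)δ)/sin δ ≈ 0.824, b = sin(fδ)/sin δ ≈ 0.824.
p = a·p₁ + b·p₂ ≈ (0.150, 0.593, 0.791); φ = arcsin(p_z) ≈ 52.27°, λ = atan2(p_y, p_x) ≈ 75.78°.

≈ lat 52.3°N, lon 75.8°E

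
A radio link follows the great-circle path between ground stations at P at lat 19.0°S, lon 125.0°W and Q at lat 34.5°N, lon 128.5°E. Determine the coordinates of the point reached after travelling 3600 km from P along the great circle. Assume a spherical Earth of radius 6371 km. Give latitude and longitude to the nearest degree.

The haversine formula gives a central angle δ ≈ 1.989 rad (113.9°) between the endpoints. The total great-circle distance is δ·R ≈ 1.989 × 6371 ≈ 12669 km, so the target fraction is f = 3600/12669 ≈ 0.284.
Interpolate at f ≈ 0.284 with slerp weights a = sin((1−f)δ)/sin δ ≈ 1.082, b = sin(fδ)/sin δ ≈ 0.586.
p = a·p₁ + b·p₂ ≈ (-0.887, -0.460, -0.021); φ = arcsin(p_z) ≈ -1.18°, λ = atan2(p_y, p_x) ≈ -152.58°.

≈ lat 1°S, lon 153°W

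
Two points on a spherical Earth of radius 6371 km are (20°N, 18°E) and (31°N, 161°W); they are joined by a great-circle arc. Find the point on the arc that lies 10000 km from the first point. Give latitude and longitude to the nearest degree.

≈ (70°N, 159°W)

Write both endpoints as unit vectors p₁, p₂ with components (cos φ cos λ, cos φ sin λ, sin φ).
The central angle between the endpoints is δ = arccos(p₁·p₂) ≈ 2.251 rad (129.0°). The total great-circle distance is δ·R ≈ 2.251 × 6371 ≈ 14343 km, so the target fraction is f = 10000/14343 ≈ 0.697.
Interpolate at f ≈ 0.697 with slerp weights a = sin((1−f)δ)/sin δ ≈ 0.811, b = sin(fδ)/sin δ ≈ 1.287.
p = a·p₁ + b·p₂ ≈ (-0.318, -0.124, 0.940); φ = arcsin(p_z) ≈ 70.04°, λ = atan2(p_y, p_x) ≈ -158.77°.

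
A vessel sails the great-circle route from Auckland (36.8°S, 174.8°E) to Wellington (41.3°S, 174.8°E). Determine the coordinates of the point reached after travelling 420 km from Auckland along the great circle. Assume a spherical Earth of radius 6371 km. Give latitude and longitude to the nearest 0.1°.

≈ (40.6°S, 174.8°E)

Convert each endpoint to a unit vector on the sphere (x = cos φ cos λ, y = cos φ sin λ, z = sin φ).
The central angle between the endpoints is δ = arccos(p₁·p₂) ≈ 0.079 rad (4.5°). The total great-circle distance is δ·R ≈ 0.079 × 6371 ≈ 500 km, so the target fraction is f = 420/500 ≈ 0.839.
Interpolate at f ≈ 0.839 with slerp weights a = sin((1−f)δ)/sin δ ≈ 0.161, b = sin(fδ)/sin δ ≈ 0.840.
p = a·p₁ + b·p₂ ≈ (-0.756, 0.069, -0.650); φ = arcsin(p_z) ≈ -40.58°, λ = atan2(p_y, p_x) ≈ 174.80°.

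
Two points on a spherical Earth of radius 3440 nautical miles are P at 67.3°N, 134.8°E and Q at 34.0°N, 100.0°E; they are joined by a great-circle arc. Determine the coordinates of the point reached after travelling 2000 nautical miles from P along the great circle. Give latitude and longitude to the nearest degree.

Write both endpoints as unit vectors p₁, p₂ with components (cos φ cos λ, cos φ sin λ, sin φ).
The central angle between the endpoints is δ = arccos(p₁·p₂) ≈ 0.678 rad (38.9°). The total great-circle distance is δ·R ≈ 0.678 × 3440 ≈ 2334 nmi, so the target fraction is f = 2000/2334 ≈ 0.857.
Interpolate at f ≈ 0.857 with slerp weights a = sin((1−f)δ)/sin δ ≈ 0.154, b = sin(fδ)/sin δ ≈ 0.875.
p = a·p₁ + b·p₂ ≈ (-0.168, 0.757, 0.632); φ = arcsin(p_z) ≈ 39.18°, λ = atan2(p_y, p_x) ≈ 102.51°.

≈ 39°N, 103°E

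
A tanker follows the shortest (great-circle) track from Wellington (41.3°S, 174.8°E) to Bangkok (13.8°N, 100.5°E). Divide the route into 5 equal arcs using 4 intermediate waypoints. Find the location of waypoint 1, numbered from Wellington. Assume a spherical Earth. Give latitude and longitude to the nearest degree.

The haversine formula gives a central angle δ ≈ 1.531 rad (87.7°) between the endpoints.
Interpolate at f = 1/5 with slerp weights a = sin((1−f)δ)/sin δ ≈ 0.941, b = sin(fδ)/sin δ ≈ 0.302.
p = a·p₁ + b·p₂ ≈ (-0.758, 0.352, -0.549); φ = arcsin(p_z) ≈ -33.33°, λ = atan2(p_y, p_x) ≈ 155.08°.

≈ 33°S, 155°E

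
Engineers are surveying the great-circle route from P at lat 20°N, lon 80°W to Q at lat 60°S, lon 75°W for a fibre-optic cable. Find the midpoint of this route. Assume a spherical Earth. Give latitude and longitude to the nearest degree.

≈ lat 20°S, lon 78°W

Convert each endpoint to a unit vector on the sphere (x = cos φ cos λ, y = cos φ sin λ, z = sin φ).
The central angle between the endpoints is δ = arccos(p₁·p₂) ≈ 1.398 rad (80.1°).
Interpolate at f = 1/2 with slerp weights a = sin((1−f)δ)/sin δ ≈ 0.653, b = sin(fδ)/sin δ ≈ 0.653.
p = a·p₁ + b·p₂ ≈ (0.191, -0.920, -0.342); φ = arcsin(p_z) ≈ -20.02°, λ = atan2(p_y, p_x) ≈ -78.26°.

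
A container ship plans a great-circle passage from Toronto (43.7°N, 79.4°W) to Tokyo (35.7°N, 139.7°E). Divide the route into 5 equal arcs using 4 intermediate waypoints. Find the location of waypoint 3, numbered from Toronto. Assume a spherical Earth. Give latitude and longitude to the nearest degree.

From cos δ = sin φ₁ sin φ₂ + cos φ₁ cos φ₂ cos Δλ, the central angle is δ ≈ 1.623 rad (93.0°).
Interpolate at f = 3/5 with slerp weights a = sin((1−f)δ)/sin δ ≈ 0.605, b = sin(fδ)/sin δ ≈ 0.828.
p = a·p₁ + b·p₂ ≈ (-0.432, 0.005, 0.902); φ = arcsin(p_z) ≈ 64.37°, λ = atan2(p_y, p_x) ≈ 179.37°.

≈ 64°N, 179°E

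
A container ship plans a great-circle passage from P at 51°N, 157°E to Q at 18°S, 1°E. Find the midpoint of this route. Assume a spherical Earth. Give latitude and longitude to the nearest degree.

≈ 46°N, 35°E

The haversine formula gives a central angle δ ≈ 2.477 rad (141.9°) between the endpoints.
Interpolate at f = 1/2 with slerp weights a = sin((1−f)δ)/sin δ ≈ 1.532, b = sin(fδ)/sin δ ≈ 1.532.
p = a·p₁ + b·p₂ ≈ (0.569, 0.402, 0.717); φ = arcsin(p_z) ≈ 45.82°, λ = atan2(p_y, p_x) ≈ 35.24°.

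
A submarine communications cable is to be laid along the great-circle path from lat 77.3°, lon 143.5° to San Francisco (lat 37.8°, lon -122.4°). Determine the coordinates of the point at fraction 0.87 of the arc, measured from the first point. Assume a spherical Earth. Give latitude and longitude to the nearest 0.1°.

≈ lat 44.6°, lon -125.1°

Convert each endpoint to a unit vector on the sphere (x = cos φ cos λ, y = cos φ sin λ, z = sin φ).
The central angle between the endpoints is δ = arccos(p₁·p₂) ≈ 0.945 rad (54.2°).
Interpolate at f = 0.87 with slerp weights a = sin((1−f)δ)/sin δ ≈ 0.151, b = sin(fδ)/sin δ ≈ 0.904.
p = a·p₁ + b·p₂ ≈ (-0.409, -0.583, 0.702); φ = arcsin(p_z) ≈ 44.55°, λ = atan2(p_y, p_x) ≈ -125.07°.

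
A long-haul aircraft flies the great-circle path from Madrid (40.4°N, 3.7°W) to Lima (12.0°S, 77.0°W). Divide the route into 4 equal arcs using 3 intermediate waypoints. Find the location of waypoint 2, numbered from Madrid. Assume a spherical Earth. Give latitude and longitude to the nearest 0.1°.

The haversine formula gives a central angle δ ≈ 1.491 rad (85.5°) between the endpoints.
Interpolate at f = 2/4 with slerp weights a = sin((1−f)δ)/sin δ ≈ 0.681, b = sin(fδ)/sin δ ≈ 0.681.
p = a·p₁ + b·p₂ ≈ (0.667, -0.682, 0.300); φ = arcsin(p_z) ≈ 17.43°, λ = atan2(p_y, p_x) ≈ -45.64°.

≈ 17.4°N, 45.6°W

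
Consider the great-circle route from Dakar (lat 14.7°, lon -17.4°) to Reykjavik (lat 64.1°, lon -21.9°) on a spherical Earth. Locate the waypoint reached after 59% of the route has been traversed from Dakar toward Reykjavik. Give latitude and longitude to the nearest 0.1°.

≈ lat 43.9°, lon -19.1°

Write both endpoints as unit vectors p₁, p₂ with components (cos φ cos λ, cos φ sin λ, sin φ).
The central angle between the endpoints is δ = arccos(p₁·p₂) ≈ 0.864 rad (49.5°).
Interpolate at f = 0.59 with slerp weights a = sin((1−f)δ)/sin δ ≈ 0.456, b = sin(fδ)/sin δ ≈ 0.642.
p = a·p₁ + b·p₂ ≈ (0.681, -0.236, 0.693); φ = arcsin(p_z) ≈ 43.87°, λ = atan2(p_y, p_x) ≈ -19.15°.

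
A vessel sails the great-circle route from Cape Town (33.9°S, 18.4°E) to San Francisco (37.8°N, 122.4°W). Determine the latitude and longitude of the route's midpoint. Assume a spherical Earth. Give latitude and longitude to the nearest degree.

≈ 6°N, 48°W

From cos δ = sin φ₁ sin φ₂ + cos φ₁ cos φ₂ cos Δλ, the central angle is δ ≈ 2.587 rad (148.2°).
Interpolate at f = 1/2 with slerp weights a = sin((1−f)δ)/sin δ ≈ 1.826, b = sin(fδ)/sin δ ≈ 1.826.
p = a·p₁ + b·p₂ ≈ (0.665, -0.740, 0.101); φ = arcsin(p_z) ≈ 5.78°, λ = atan2(p_y, p_x) ≈ -48.05°.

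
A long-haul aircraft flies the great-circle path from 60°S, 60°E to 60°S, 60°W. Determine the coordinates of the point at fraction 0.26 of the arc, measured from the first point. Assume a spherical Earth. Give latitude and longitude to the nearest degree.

≈ 70°S, 38°E

Write both endpoints as unit vectors p₁, p₂ with components (cos φ cos λ, cos φ sin λ, sin φ).
The central angle between the endpoints is δ = arccos(p₁·p₂) ≈ 0.896 rad (51.3°).
Interpolate at f = 0.26 with slerp weights a = sin((1−f)δ)/sin δ ≈ 0.788, b = sin(fδ)/sin δ ≈ 0.296.
p = a·p₁ + b·p₂ ≈ (0.271, 0.213, -0.939); φ = arcsin(p_z) ≈ -69.83°, λ = atan2(p_y, p_x) ≈ 38.21°.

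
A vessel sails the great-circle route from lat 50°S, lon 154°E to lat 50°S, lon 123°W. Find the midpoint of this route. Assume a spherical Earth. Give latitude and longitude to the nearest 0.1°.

Convert each endpoint to a unit vector on the sphere (x = cos φ cos λ, y = cos φ sin λ, z = sin φ).
The central angle between the endpoints is δ = arccos(p₁·p₂) ≈ 0.880 rad (50.4°).
Interpolate at f = 1/2 with slerp weights a = sin((1−f)δ)/sin δ ≈ 0.553, b = sin(fδ)/sin δ ≈ 0.553.
p = a·p₁ + b·p₂ ≈ (-0.513, -0.142, -0.847); φ = arcsin(p_z) ≈ -57.85°, λ = atan2(p_y, p_x) ≈ -164.50°.

≈ lat 57.9°S, lon 164.5°W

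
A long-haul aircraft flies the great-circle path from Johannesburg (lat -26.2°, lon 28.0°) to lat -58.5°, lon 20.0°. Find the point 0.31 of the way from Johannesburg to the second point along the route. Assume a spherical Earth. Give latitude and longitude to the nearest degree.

Convert each endpoint to a unit vector on the sphere (x = cos φ cos λ, y = cos φ sin λ, z = sin φ).
The central angle between the endpoints is δ = arccos(p₁·p₂) ≈ 0.572 rad (32.8°).
Interpolate at f = 0.31 with slerp weights a = sin((1−f)δ)/sin δ ≈ 0.710, b = sin(fδ)/sin δ ≈ 0.326.
p = a·p₁ + b·p₂ ≈ (0.723, 0.357, -0.591); φ = arcsin(p_z) ≈ -36.26°, λ = atan2(p_y, p_x) ≈ 26.32°.

≈ lat -36°, lon 26°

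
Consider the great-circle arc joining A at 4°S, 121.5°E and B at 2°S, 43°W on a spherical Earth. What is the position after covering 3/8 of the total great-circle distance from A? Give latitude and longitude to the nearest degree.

Convert each endpoint to a unit vector on the sphere (x = cos φ cos λ, y = cos φ sin λ, z = sin φ).
The central angle between the endpoints is δ = arccos(p₁·p₂) ≈ 2.852 rad (163.4°).
Interpolate at f = 3/8 with slerp weights a = sin((1−f)δ)/sin δ ≈ 3.420, b = sin(fδ)/sin δ ≈ 3.067.
p = a·p₁ + b·p₂ ≈ (0.459, 0.818, -0.346); φ = arcsin(p_z) ≈ -20.22°, λ = atan2(p_y, p_x) ≈ 60.69°.

≈ 20°S, 61°E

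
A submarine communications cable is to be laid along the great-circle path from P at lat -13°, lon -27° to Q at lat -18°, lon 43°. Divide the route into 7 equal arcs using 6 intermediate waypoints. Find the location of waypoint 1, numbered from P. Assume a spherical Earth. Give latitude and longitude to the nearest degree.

Write both endpoints as unit vectors p₁, p₂ with components (cos φ cos λ, cos φ sin λ, sin φ).
The central angle between the endpoints is δ = arccos(p₁·p₂) ≈ 1.174 rad (67.3°).
Interpolate at f = 1/7 with slerp weights a = sin((1−f)δ)/sin δ ≈ 0.916, b = sin(fδ)/sin δ ≈ 0.181.
p = a·p₁ + b·p₂ ≈ (0.921, -0.288, -0.262); φ = arcsin(p_z) ≈ -15.19°, λ = atan2(p_y, p_x) ≈ -17.35°.

≈ lat -15°, lon -17°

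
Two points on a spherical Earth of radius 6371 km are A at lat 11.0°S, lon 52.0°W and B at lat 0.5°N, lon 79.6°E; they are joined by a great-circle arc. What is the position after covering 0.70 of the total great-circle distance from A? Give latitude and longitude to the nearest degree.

The haversine formula gives a central angle δ ≈ 2.283 rad (130.8°) between the endpoints.
Interpolate at f = 0.70 with slerp weights a = sin((1−f)δ)/sin δ ≈ 0.836, b = sin(fδ)/sin δ ≈ 1.320.
p = a·p₁ + b·p₂ ≈ (0.743, 0.652, -0.148); φ = arcsin(p_z) ≈ -8.51°, λ = atan2(p_y, p_x) ≈ 41.27°.

≈ lat 9°S, lon 41°E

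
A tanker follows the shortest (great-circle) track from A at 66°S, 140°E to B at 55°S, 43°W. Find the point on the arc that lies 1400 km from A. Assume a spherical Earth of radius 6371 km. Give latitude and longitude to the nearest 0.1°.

Write both endpoints as unit vectors p₁, p₂ with components (cos φ cos λ, cos φ sin λ, sin φ).
The central angle between the endpoints is δ = arccos(p₁·p₂) ≈ 1.029 rad (59.0°). The total great-circle distance is δ·R ≈ 1.029 × 6371 ≈ 6558 km, so the target fraction is f = 1400/6558 ≈ 0.213.
Interpolate at f ≈ 0.213 with slerp weights a = sin((1−f)δ)/sin δ ≈ 0.845, b = sin(fδ)/sin δ ≈ 0.254.
p = a·p₁ + b·p₂ ≈ (-0.157, 0.121, -0.980); φ = arcsin(p_z) ≈ -78.57°, λ = atan2(p_y, p_x) ≈ 142.21°.

≈ 78.6°S, 142.2°E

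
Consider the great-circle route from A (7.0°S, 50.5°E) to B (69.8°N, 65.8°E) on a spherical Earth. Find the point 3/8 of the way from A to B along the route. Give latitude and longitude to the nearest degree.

≈ (22°N, 53°E)

Write both endpoints as unit vectors p₁, p₂ with components (cos φ cos λ, cos φ sin λ, sin φ).
The central angle between the endpoints is δ = arccos(p₁·p₂) ≈ 1.353 rad (77.5°).
Interpolate at f = 3/8 with slerp weights a = sin((1−f)δ)/sin δ ≈ 0.766, b = sin(fδ)/sin δ ≈ 0.498.
p = a·p₁ + b·p₂ ≈ (0.554, 0.744, 0.374); φ = arcsin(p_z) ≈ 21.94°, λ = atan2(p_y, p_x) ≈ 53.30°.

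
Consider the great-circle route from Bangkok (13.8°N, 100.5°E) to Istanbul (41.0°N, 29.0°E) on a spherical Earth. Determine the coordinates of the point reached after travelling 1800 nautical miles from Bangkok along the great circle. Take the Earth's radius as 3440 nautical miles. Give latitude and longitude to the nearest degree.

≈ (31°N, 74°E)

Convert each endpoint to a unit vector on the sphere (x = cos φ cos λ, y = cos φ sin λ, z = sin φ).
The central angle between the endpoints is δ = arccos(p₁·p₂) ≈ 1.171 rad (67.1°). The total great-circle distance is δ·R ≈ 1.171 × 3440 ≈ 4029 nmi, so the target fraction is f = 1800/4029 ≈ 0.447.
Interpolate at f ≈ 0.447 with slerp weights a = sin((1−f)δ)/sin δ ≈ 0.655, b = sin(fδ)/sin δ ≈ 0.542.
p = a·p₁ + b·p₂ ≈ (0.242, 0.824, 0.512); φ = arcsin(p_z) ≈ 30.81°, λ = atan2(p_y, p_x) ≈ 73.63°.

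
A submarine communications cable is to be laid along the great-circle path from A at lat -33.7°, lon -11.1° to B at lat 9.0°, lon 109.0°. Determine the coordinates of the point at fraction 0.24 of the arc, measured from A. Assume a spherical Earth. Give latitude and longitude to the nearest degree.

The haversine formula gives a central angle δ ≈ 2.093 rad (119.9°) between the endpoints.
Interpolate at f = 0.24 with slerp weights a = sin((1−f)δ)/sin δ ≈ 1.154, b = sin(fδ)/sin δ ≈ 0.556.
p = a·p₁ + b·p₂ ≈ (0.763, 0.334, -0.553); φ = arcsin(p_z) ≈ -33.58°, λ = atan2(p_y, p_x) ≈ 23.64°.

≈ lat -34°, lon 24°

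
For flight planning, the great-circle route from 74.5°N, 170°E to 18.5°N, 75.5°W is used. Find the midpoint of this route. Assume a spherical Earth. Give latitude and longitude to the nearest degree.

Write both endpoints as unit vectors p₁, p₂ with components (cos φ cos λ, cos φ sin λ, sin φ).
The central angle between the endpoints is δ = arccos(p₁·p₂) ≈ 1.369 rad (78.4°).
Interpolate at f = 1/2 with slerp weights a = sin((1−f)δ)/sin δ ≈ 0.645, b = sin(fδ)/sin δ ≈ 0.645.
p = a·p₁ + b·p₂ ≈ (-0.017, -0.563, 0.827); φ = arcsin(p_z) ≈ 55.75°, λ = atan2(p_y, p_x) ≈ -91.69°.

≈ 56°N, 92°W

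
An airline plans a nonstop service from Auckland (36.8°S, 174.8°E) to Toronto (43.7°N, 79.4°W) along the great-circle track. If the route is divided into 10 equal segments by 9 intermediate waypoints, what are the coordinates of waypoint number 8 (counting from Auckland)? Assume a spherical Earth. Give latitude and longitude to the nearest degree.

Write both endpoints as unit vectors p₁, p₂ with components (cos φ cos λ, cos φ sin λ, sin φ).
The central angle between the endpoints is δ = arccos(p₁·p₂) ≈ 2.179 rad (124.9°).
Interpolate at f = 8/10 with slerp weights a = sin((1−f)δ)/sin δ ≈ 0.514, b = sin(fδ)/sin δ ≈ 1.201.
p = a·p₁ + b·p₂ ≈ (-0.251, -0.816, 0.521); φ = arcsin(p_z) ≈ 31.42°, λ = atan2(p_y, p_x) ≈ -107.07°.

≈ (31°N, 107°W)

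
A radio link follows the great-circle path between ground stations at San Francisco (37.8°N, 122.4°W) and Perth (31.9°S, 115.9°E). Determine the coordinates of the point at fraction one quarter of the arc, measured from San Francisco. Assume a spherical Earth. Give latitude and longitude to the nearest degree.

≈ 25°N, 159°W

From cos δ = sin φ₁ sin φ₂ + cos φ₁ cos φ₂ cos Δλ, the central angle is δ ≈ 2.314 rad (132.6°).
Interpolate at f = 1/4 with slerp weights a = sin((1−f)δ)/sin δ ≈ 1.339, b = sin(fδ)/sin δ ≈ 0.742.
p = a·p₁ + b·p₂ ≈ (-0.842, -0.327, 0.429); φ = arcsin(p_z) ≈ 25.38°, λ = atan2(p_y, p_x) ≈ -158.80°.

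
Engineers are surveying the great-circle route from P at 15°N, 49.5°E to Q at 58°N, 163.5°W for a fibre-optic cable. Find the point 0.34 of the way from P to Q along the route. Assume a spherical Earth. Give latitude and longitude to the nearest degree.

Write both endpoints as unit vectors p₁, p₂ with components (cos φ cos λ, cos φ sin λ, sin φ).
The central angle between the endpoints is δ = arccos(p₁·p₂) ≈ 1.782 rad (102.1°).
Interpolate at f = 0.34 with slerp weights a = sin((1−f)δ)/sin δ ≈ 0.944, b = sin(fδ)/sin δ ≈ 0.582.
p = a·p₁ + b·p₂ ≈ (0.296, 0.606, 0.738); φ = arcsin(p_z) ≈ 47.59°, λ = atan2(p_y, p_x) ≈ 63.93°.

≈ 48°N, 64°E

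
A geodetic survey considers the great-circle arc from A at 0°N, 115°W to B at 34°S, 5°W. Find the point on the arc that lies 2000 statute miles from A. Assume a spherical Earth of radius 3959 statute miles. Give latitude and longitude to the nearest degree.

The haversine formula gives a central angle δ ≈ 1.858 rad (106.5°) between the endpoints. The total great-circle distance is δ·R ≈ 1.858 × 3959 ≈ 7357 mi, so the target fraction is f = 2000/7357 ≈ 0.272.
Interpolate at f ≈ 0.272 with slerp weights a = sin((1−f)δ)/sin δ ≈ 1.018, b = sin(fδ)/sin δ ≈ 0.505.
p = a·p₁ + b·p₂ ≈ (-0.014, -0.959, -0.282); φ = arcsin(p_z) ≈ -16.39°, λ = atan2(p_y, p_x) ≈ -90.81°.

≈ 16°S, 91°W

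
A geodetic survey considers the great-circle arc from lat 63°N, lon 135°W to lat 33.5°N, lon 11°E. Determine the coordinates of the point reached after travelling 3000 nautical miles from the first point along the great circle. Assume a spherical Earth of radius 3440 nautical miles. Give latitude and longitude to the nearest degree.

≈ lat 62°N, lon 5°W

From cos δ = sin φ₁ sin φ₂ + cos φ₁ cos φ₂ cos Δλ, the central angle is δ ≈ 1.392 rad (79.8°). The total great-circle distance is δ·R ≈ 1.392 × 3440 ≈ 4788 nmi, so the target fraction is f = 3000/4788 ≈ 0.627.
Interpolate at f ≈ 0.627 with slerp weights a = sin((1−f)δ)/sin δ ≈ 0.505, b = sin(fδ)/sin δ ≈ 0.778.
p = a·p₁ + b·p₂ ≈ (0.475, -0.038, 0.879); φ = arcsin(p_z) ≈ 61.55°, λ = atan2(p_y, p_x) ≈ -4.60°.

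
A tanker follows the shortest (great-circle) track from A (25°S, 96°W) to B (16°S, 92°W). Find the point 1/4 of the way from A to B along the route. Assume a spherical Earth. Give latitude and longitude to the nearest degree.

Convert each endpoint to a unit vector on the sphere (x = cos φ cos λ, y = cos φ sin λ, z = sin φ).
The central angle between the endpoints is δ = arccos(p₁·p₂) ≈ 0.170 rad (9.7°).
Interpolate at f = 1/4 with slerp weights a = sin((1−f)δ)/sin δ ≈ 0.752, b = sin(fδ)/sin δ ≈ 0.251.
p = a·p₁ + b·p₂ ≈ (-0.080, -0.919, -0.387); φ = arcsin(p_z) ≈ -22.76°, λ = atan2(p_y, p_x) ≈ -94.95°.

≈ (23°S, 95°W)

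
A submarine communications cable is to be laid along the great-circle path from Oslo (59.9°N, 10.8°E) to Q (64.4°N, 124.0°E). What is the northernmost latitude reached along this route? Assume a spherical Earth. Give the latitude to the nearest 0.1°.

≈ 73.9°N

The great circle lies in the plane with unit normal n̂ = (p₁ × p₂)/|p₁ × p₂|.
Here n̂_z ≈ +0.277; the vertex latitude is φ_max = arccos|n̂_z| ≈ 73.9°.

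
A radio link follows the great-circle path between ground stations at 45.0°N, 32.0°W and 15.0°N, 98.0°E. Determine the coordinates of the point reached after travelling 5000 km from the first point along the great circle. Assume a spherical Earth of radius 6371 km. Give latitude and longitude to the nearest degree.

≈ 55°N, 40°E

Write both endpoints as unit vectors p₁, p₂ with components (cos φ cos λ, cos φ sin λ, sin φ).
The central angle between the endpoints is δ = arccos(p₁·p₂) ≈ 1.830 rad (104.8°). The total great-circle distance is δ·R ≈ 1.830 × 6371 ≈ 11657 km, so the target fraction is f = 5000/11657 ≈ 0.429.
Interpolate at f ≈ 0.429 with slerp weights a = sin((1−f)δ)/sin δ ≈ 0.895, b = sin(fδ)/sin δ ≈ 0.731.
p = a·p₁ + b·p₂ ≈ (0.438, 0.364, 0.822); φ = arcsin(p_z) ≈ 55.27°, λ = atan2(p_y, p_x) ≈ 39.71°.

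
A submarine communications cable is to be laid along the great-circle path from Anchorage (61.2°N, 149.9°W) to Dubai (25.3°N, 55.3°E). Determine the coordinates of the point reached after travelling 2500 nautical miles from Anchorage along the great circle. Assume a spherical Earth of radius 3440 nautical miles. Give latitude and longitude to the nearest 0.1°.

Write both endpoints as unit vectors p₁, p₂ with components (cos φ cos λ, cos φ sin λ, sin φ).
The central angle between the endpoints is δ = arccos(p₁·p₂) ≈ 1.590 rad (91.1°). The total great-circle distance is δ·R ≈ 1.590 × 3440 ≈ 5471 nmi, so the target fraction is f = 2500/5471 ≈ 0.457.
Interpolate at f ≈ 0.457 with slerp weights a = sin((1−f)δ)/sin δ ≈ 0.760, b = sin(fδ)/sin δ ≈ 0.665.
p = a·p₁ + b·p₂ ≈ (0.025, 0.310, 0.950); φ = arcsin(p_z) ≈ 71.86°, λ = atan2(p_y, p_x) ≈ 85.37°.

≈ (71.9°N, 85.4°E)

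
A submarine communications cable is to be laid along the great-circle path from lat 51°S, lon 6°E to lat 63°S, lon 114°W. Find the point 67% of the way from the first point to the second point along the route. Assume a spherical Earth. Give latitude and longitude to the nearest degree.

The haversine formula gives a central angle δ ≈ 0.989 rad (56.7°) between the endpoints.
Interpolate at f = 0.67 with slerp weights a = sin((1−f)δ)/sin δ ≈ 0.384, b = sin(fδ)/sin δ ≈ 0.736.
p = a·p₁ + b·p₂ ≈ (0.104, -0.280, -0.954); φ = arcsin(p_z) ≈ -72.61°, λ = atan2(p_y, p_x) ≈ -69.60°.

≈ lat 73°S, lon 70°W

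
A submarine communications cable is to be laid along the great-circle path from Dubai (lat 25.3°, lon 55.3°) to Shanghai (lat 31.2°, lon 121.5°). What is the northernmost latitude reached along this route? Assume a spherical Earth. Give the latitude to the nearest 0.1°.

The great circle lies in the plane with unit normal n̂ = (p₁ × p₂)/|p₁ × p₂|.
Here n̂_z ≈ +0.837; the vertex latitude is φ_max = arccos|n̂_z| ≈ 33.2°.

≈ 33.2°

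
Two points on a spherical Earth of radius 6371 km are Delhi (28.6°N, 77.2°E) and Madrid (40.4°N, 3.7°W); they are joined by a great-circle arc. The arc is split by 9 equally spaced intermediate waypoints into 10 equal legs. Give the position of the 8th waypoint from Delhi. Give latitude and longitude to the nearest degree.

Convert each endpoint to a unit vector on the sphere (x = cos φ cos λ, y = cos φ sin λ, z = sin φ).
The central angle between the endpoints is δ = arccos(p₁·p₂) ≈ 1.142 rad (65.4°).
Interpolate at f = 8/10 with slerp weights a = sin((1−f)δ)/sin δ ≈ 0.249, b = sin(fδ)/sin δ ≈ 0.870.
p = a·p₁ + b·p₂ ≈ (0.710, 0.170, 0.683); φ = arcsin(p_z) ≈ 43.11°, λ = atan2(p_y, p_x) ≈ 13.49°.

≈ 43°N, 13°E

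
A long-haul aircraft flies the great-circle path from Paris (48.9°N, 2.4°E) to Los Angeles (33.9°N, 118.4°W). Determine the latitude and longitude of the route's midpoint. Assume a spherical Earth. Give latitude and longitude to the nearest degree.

≈ 60°N, 70°W

The haversine formula gives a central angle δ ≈ 1.429 rad (81.9°) between the endpoints.
Interpolate at f = 1/2 with slerp weights a = sin((1−f)δ)/sin δ ≈ 0.662, b = sin(fδ)/sin δ ≈ 0.662.
p = a·p₁ + b·p₂ ≈ (0.173, -0.465, 0.868); φ = arcsin(p_z) ≈ 60.24°, λ = atan2(p_y, p_x) ≈ -69.55°.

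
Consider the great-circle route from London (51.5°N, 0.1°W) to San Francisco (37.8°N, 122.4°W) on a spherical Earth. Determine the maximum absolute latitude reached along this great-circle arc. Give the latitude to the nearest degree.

The great circle lies in the plane with unit normal n̂ = (p₁ × p₂)/|p₁ × p₂|.
Here n̂_z ≈ -0.426; the vertex latitude is φ_max = arccos|n̂_z| ≈ 64.8°.

≈ 65°N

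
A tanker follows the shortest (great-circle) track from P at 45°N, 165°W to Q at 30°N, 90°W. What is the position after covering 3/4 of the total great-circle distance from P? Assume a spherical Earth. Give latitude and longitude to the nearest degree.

≈ 38°N, 105°W

Write both endpoints as unit vectors p₁, p₂ with components (cos φ cos λ, cos φ sin λ, sin φ).
The central angle between the endpoints is δ = arccos(p₁·p₂) ≈ 1.033 rad (59.2°).
Interpolate at f = 3/4 with slerp weights a = sin((1−f)δ)/sin δ ≈ 0.297, b = sin(fδ)/sin δ ≈ 0.815.
p = a·p₁ + b·p₂ ≈ (-0.203, -0.760, 0.618); φ = arcsin(p_z) ≈ 38.14°, λ = atan2(p_y, p_x) ≈ -104.97°.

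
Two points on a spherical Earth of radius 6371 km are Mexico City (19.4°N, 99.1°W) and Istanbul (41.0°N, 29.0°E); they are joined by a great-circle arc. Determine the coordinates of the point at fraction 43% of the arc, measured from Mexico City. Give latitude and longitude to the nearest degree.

The haversine formula gives a central angle δ ≈ 1.794 rad (102.8°) between the endpoints.
Interpolate at f = 0.43 with slerp weights a = sin((1−f)δ)/sin δ ≈ 0.875, b = sin(fδ)/sin δ ≈ 0.715.
p = a·p₁ + b·p₂ ≈ (0.341, -0.554, 0.760); φ = arcsin(p_z) ≈ 49.44°, λ = atan2(p_y, p_x) ≈ -58.34°.

≈ 49°N, 58°W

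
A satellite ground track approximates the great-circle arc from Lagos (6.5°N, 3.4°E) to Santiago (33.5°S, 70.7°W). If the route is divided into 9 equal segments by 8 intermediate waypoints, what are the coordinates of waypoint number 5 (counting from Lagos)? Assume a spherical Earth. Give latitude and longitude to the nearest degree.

Convert each endpoint to a unit vector on the sphere (x = cos φ cos λ, y = cos φ sin λ, z = sin φ).
The central angle between the endpoints is δ = arccos(p₁·p₂) ≈ 1.406 rad (80.5°).
Interpolate at f = 5/9 with slerp weights a = sin((1−f)δ)/sin δ ≈ 0.593, b = sin(fδ)/sin δ ≈ 0.714.
p = a·p₁ + b·p₂ ≈ (0.785, -0.527, -0.327); φ = arcsin(p_z) ≈ -19.07°, λ = atan2(p_y, p_x) ≈ -33.87°.

≈ 19°S, 34°W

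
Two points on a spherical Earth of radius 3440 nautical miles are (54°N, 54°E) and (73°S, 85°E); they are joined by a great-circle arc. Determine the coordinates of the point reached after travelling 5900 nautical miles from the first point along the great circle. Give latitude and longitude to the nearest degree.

Convert each endpoint to a unit vector on the sphere (x = cos φ cos λ, y = cos φ sin λ, z = sin φ).
The central angle between the endpoints is δ = arccos(p₁·p₂) ≈ 2.248 rad (128.8°). The total great-circle distance is δ·R ≈ 2.248 × 3440 ≈ 7732 nmi, so the target fraction is f = 5900/7732 ≈ 0.763.
Interpolate at f ≈ 0.763 with slerp weights a = sin((1−f)δ)/sin δ ≈ 0.651, b = sin(fδ)/sin δ ≈ 1.269.
p = a·p₁ + b·p₂ ≈ (0.257, 0.679, -0.687); φ = arcsin(p_z) ≈ -43.40°, λ = atan2(p_y, p_x) ≈ 69.25°.

≈ (43°S, 69°E)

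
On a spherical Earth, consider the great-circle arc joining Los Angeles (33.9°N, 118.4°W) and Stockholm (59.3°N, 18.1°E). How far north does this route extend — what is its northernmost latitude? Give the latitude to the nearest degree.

The great circle lies in the plane with unit normal n̂ = (p₁ × p₂)/|p₁ × p₂|.
Here n̂_z ≈ +0.296; the vertex latitude is φ_max = arccos|n̂_z| ≈ 72.8°.
Check via Clairaut: cos φ_max = |cos φ₁| · sin C = cos(33.9°)·sin(20.9°) ≈ 0.296, again giving ≈ 72.8°.

≈ 73°N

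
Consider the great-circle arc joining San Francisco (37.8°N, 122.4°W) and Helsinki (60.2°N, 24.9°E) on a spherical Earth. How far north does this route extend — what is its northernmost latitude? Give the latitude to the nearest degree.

≈ 77°N

The great circle lies in the plane with unit normal n̂ = (p₁ × p₂)/|p₁ × p₂|.
Here n̂_z ≈ +0.217; the vertex latitude is φ_max = arccos|n̂_z| ≈ 77.5°.
Check via Clairaut: cos φ_max = |cos φ₁| · sin C = cos(37.8°)·sin(15.9°) ≈ 0.217, again giving ≈ 77.5°.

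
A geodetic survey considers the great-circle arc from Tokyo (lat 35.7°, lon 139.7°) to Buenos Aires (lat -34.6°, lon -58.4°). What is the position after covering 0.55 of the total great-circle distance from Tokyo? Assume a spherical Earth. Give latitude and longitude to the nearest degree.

The haversine formula gives a central angle δ ≈ 2.883 rad (165.2°) between the endpoints.
Interpolate at f = 0.55 with slerp weights a = sin((1−f)δ)/sin δ ≈ 3.764, b = sin(fδ)/sin δ ≈ 3.909.
p = a·p₁ + b·p₂ ≈ (-0.645, -0.764, -0.023); φ = arcsin(p_z) ≈ -1.33°, λ = atan2(p_y, p_x) ≈ -130.21°.

≈ lat -1°, lon -130°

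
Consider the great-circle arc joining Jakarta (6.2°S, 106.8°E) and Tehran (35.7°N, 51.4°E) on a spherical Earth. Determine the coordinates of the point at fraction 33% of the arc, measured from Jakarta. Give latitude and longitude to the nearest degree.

Write both endpoints as unit vectors p₁, p₂ with components (cos φ cos λ, cos φ sin λ, sin φ).
The central angle between the endpoints is δ = arccos(p₁·p₂) ≈ 1.164 rad (66.7°).
Interpolate at f = 0.33 with slerp weights a = sin((1−f)δ)/sin δ ≈ 0.766, b = sin(fδ)/sin δ ≈ 0.408.
p = a·p₁ + b·p₂ ≈ (-0.013, 0.988, 0.155); φ = arcsin(p_z) ≈ 8.94°, λ = atan2(p_y, p_x) ≈ 90.77°.

≈ 9°N, 91°E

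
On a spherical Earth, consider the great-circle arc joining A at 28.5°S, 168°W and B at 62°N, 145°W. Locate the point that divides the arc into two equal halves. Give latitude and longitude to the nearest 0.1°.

Convert each endpoint to a unit vector on the sphere (x = cos φ cos λ, y = cos φ sin λ, z = sin φ).
The central angle between the endpoints is δ = arccos(p₁·p₂) ≈ 1.612 rad (92.4°).
Interpolate at f = 1/2 with slerp weights a = sin((1−f)δ)/sin δ ≈ 0.722, b = sin(fδ)/sin δ ≈ 0.722.
p = a·p₁ + b·p₂ ≈ (-0.899, -0.326, 0.293); φ = arcsin(p_z) ≈ 17.04°, λ = atan2(p_y, p_x) ≈ -160.03°.

≈ 17.0°N, 160.0°W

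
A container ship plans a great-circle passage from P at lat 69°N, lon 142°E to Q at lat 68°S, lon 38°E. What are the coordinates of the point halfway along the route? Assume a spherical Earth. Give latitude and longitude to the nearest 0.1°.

Convert each endpoint to a unit vector on the sphere (x = cos φ cos λ, y = cos φ sin λ, z = sin φ).
The central angle between the endpoints is δ = arccos(p₁·p₂) ≈ 2.686 rad (153.9°).
Interpolate at f = 1/2 with slerp weights a = sin((1−f)δ)/sin δ ≈ 2.215, b = sin(fδ)/sin δ ≈ 2.215.
p = a·p₁ + b·p₂ ≈ (0.028, 0.999, 0.014); φ = arcsin(p_z) ≈ 0.81°, λ = atan2(p_y, p_x) ≈ 88.38°.

≈ lat 0.8°N, lon 88.4°E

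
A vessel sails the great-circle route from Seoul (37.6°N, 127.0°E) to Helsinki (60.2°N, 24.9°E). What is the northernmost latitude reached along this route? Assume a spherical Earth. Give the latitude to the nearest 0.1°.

≈ 64.5°N

The great circle lies in the plane with unit normal n̂ = (p₁ × p₂)/|p₁ × p₂|.
Here n̂_z ≈ -0.430; the vertex latitude is φ_max = arccos|n̂_z| ≈ 64.5°.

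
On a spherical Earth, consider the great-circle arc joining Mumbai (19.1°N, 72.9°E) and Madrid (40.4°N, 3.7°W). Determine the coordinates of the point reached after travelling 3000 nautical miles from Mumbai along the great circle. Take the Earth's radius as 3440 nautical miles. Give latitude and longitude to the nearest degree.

≈ (40°N, 20°E)

Convert each endpoint to a unit vector on the sphere (x = cos φ cos λ, y = cos φ sin λ, z = sin φ).
The central angle between the endpoints is δ = arccos(p₁·p₂) ≈ 1.182 rad (67.7°). The total great-circle distance is δ·R ≈ 1.182 × 3440 ≈ 4067 nmi, so the target fraction is f = 3000/4067 ≈ 0.738.
Interpolate at f ≈ 0.738 with slerp weights a = sin((1−f)δ)/sin δ ≈ 0.330, b = sin(fδ)/sin δ ≈ 0.827.
p = a·p₁ + b·p₂ ≈ (0.720, 0.257, 0.644); φ = arcsin(p_z) ≈ 40.10°, λ = atan2(p_y, p_x) ≈ 19.65°.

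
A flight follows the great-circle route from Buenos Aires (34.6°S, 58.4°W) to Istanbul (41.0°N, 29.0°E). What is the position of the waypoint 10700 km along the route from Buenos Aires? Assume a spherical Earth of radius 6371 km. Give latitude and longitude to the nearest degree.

≈ 33°N, 14°E

Convert each endpoint to a unit vector on the sphere (x = cos φ cos λ, y = cos φ sin λ, z = sin φ).
The central angle between the endpoints is δ = arccos(p₁·p₂) ≈ 1.922 rad (110.1°). The total great-circle distance is δ·R ≈ 1.922 × 6371 ≈ 12247 km, so the target fraction is f = 10700/12247 ≈ 0.874.
Interpolate at f ≈ 0.874 with slerp weights a = sin((1−f)δ)/sin δ ≈ 0.256, b = sin(fδ)/sin δ ≈ 1.059.
p = a·p₁ + b·p₂ ≈ (0.809, 0.208, 0.549); φ = arcsin(p_z) ≈ 33.31°, λ = atan2(p_y, p_x) ≈ 14.40°.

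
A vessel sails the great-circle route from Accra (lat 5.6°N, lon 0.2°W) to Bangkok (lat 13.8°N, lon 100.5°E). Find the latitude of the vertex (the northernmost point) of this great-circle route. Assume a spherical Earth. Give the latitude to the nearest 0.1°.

The great circle lies in the plane with unit normal n̂ = (p₁ × p₂)/|p₁ × p₂|.
Here n̂_z ≈ +0.961; the vertex latitude is φ_max = arccos|n̂_z| ≈ 16.0°.

≈ 16.0°N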